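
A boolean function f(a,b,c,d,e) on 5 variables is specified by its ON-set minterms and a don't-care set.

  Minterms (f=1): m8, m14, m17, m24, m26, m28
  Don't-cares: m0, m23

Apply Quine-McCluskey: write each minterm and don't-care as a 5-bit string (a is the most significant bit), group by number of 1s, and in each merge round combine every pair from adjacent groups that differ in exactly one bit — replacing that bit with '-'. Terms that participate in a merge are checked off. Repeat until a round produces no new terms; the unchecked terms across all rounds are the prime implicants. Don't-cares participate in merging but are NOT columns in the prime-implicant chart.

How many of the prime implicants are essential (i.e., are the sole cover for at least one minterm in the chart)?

4

Round 0: 00000✓ 01000✓ 01110 10001 10111 11000✓ 11010✓ 11100✓
Round 1: -1000 0-000 11-00 110-0
PIs = {-1000, 0-000, 01110, 10001, 10111, 11-00, 110-0}
Coverage chart:
  m8: -1000,0-000
  m14: 01110 ←essential
  m17: 10001 ←essential
  m24: -1000,11-00,110-0
  m26: 110-0 ←essential
  m28: 11-00 ←essential
Essential: 01110, 10001, 11-00, 110-0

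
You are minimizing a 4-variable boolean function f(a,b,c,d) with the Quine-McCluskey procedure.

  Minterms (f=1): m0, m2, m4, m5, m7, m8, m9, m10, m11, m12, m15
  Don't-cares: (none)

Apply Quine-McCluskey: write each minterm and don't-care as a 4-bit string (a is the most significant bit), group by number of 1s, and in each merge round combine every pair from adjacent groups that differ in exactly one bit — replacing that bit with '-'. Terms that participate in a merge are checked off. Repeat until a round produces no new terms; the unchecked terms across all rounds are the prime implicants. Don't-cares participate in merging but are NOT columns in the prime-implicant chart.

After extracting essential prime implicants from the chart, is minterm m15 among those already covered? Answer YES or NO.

size-2^0 implicants → 0000(✓)  0010(✓)  0100(✓)  0101(✓)  0111(✓)  1000(✓)  1001(✓)  1010(✓)  1011(✓)  1100(✓)  1111(✓)
size-2^1 implicants → -000(✓)  -010(✓)  -100(✓)  -111  0-00(✓)  00-0(✓)  01-1  010-  1-00(✓)  1-11  10-0(✓)  10-1(✓)  100-(✓)  101-(✓)
size-2^2 implicants → --00  -0-0  10--
Unchecked terms (primes): --00, -0-0, -111, 01-1, 010-, 1-11, 10--
Minterm coverage:
  m0 ⊆ --00,-0-0
  m2 ⊆ -0-0 [E]
  m4 ⊆ --00,010-
  m5 ⊆ 01-1,010-
  m7 ⊆ -111,01-1
  m8 ⊆ --00,-0-0,10--
  m9 ⊆ 10-- [E]
  m10 ⊆ -0-0,10--
  m11 ⊆ 1-11,10--
  m12 ⊆ --00 [E]
  m15 ⊆ -111,1-11
E = {--00, -0-0, 10--}

NO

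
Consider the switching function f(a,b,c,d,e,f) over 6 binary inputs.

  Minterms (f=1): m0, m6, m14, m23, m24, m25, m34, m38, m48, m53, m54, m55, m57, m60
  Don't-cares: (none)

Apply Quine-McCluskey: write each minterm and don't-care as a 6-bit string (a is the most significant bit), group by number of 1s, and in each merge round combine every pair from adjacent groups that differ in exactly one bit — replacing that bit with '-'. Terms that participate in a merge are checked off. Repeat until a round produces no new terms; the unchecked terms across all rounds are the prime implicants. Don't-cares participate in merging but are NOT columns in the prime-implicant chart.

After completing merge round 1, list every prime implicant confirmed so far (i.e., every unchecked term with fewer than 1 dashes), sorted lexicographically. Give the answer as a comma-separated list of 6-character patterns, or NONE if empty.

Round 0: 000000 000110✓ 001110✓ 010111✓ 011000✓ 011001✓ 100010✓ 100110✓ 110000 110101✓ 110110✓ 110111✓ 111001✓ 111100
Round 1: -00110 -10111 -11001 00-110 01100- 1-0110 100-10 1101-1 11011-
PIs = {-00110, -10111, -11001, 00-110, 000000, 01100-, 1-0110, 100-10, 110000, 1101-1, 11011-, 111100}

000000, 110000, 111100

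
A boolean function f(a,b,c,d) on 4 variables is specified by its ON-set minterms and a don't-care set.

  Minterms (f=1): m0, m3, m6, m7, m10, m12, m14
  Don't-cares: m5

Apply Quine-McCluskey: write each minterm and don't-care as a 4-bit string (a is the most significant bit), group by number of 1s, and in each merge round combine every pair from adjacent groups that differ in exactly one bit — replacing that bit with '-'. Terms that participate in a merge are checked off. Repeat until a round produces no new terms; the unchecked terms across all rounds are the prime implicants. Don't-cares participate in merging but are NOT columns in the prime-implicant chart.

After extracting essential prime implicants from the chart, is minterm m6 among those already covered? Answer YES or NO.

Round 0: 0000 0011✓ 0101✓ 0110✓ 0111✓ 1010✓ 1100✓ 1110✓
Round 1: -110 0-11 01-1 011- 1-10 11-0
PIs = {-110, 0-11, 0000, 01-1, 011-, 1-10, 11-0}
Coverage chart:
  m0: 0000 ←essential
  m3: 0-11 ←essential
  m6: -110,011-
  m7: 0-11,01-1,011-
  m10: 1-10 ←essential
  m12: 11-0 ←essential
  m14: -110,1-10,11-0
Essential: 0-11, 0000, 1-10, 11-0

NO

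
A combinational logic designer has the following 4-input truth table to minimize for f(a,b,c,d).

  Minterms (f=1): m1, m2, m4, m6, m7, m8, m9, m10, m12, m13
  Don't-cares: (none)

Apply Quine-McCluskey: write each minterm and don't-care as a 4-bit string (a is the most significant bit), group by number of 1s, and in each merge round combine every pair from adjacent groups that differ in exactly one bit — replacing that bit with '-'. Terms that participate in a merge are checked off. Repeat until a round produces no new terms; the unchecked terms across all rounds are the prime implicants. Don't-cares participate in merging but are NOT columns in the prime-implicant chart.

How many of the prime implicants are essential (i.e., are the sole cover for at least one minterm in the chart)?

size-2^0 implicants → 0001(✓)  0010(✓)  0100(✓)  0110(✓)  0111(✓)  1000(✓)  1001(✓)  1010(✓)  1100(✓)  1101(✓)
size-2^1 implicants → -001  -010  -100  0-10  01-0  011-  1-00(✓)  1-01(✓)  10-0  100-(✓)  110-(✓)
size-2^2 implicants → 1-0-
Unchecked terms (primes): -001, -010, -100, 0-10, 01-0, 011-, 1-0-, 10-0
Minterm coverage:
  m1 ⊆ -001 [E]
  m2 ⊆ -010,0-10
  m4 ⊆ -100,01-0
  m6 ⊆ 0-10,01-0,011-
  m7 ⊆ 011- [E]
  m8 ⊆ 1-0-,10-0
  m9 ⊆ -001,1-0-
  m10 ⊆ -010,10-0
  m12 ⊆ -100,1-0-
  m13 ⊆ 1-0- [E]
E = {-001, 011-, 1-0-}

3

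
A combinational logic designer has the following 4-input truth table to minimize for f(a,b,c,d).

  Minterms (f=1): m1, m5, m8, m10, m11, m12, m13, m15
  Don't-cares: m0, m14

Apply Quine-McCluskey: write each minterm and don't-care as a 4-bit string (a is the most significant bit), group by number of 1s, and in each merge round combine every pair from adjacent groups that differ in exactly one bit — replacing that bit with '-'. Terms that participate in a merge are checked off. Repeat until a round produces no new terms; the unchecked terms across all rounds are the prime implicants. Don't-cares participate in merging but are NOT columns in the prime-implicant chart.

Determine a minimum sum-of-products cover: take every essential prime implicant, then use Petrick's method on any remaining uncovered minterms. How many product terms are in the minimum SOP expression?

size-2^0 implicants → 0000(✓)  0001(✓)  0101(✓)  1000(✓)  1010(✓)  1011(✓)  1100(✓)  1101(✓)  1110(✓)  1111(✓)
size-2^1 implicants → -000  -101  0-01  000-  1-00(✓)  1-10(✓)  1-11(✓)  10-0(✓)  101-(✓)  11-0(✓)  11-1(✓)  110-(✓)  111-(✓)
size-2^2 implicants → 1--0  1-1-  11--
Unchecked terms (primes): -000, -101, 0-01, 000-, 1--0, 1-1-, 11--
Minterm coverage:
  m1 ⊆ 0-01,000-
  m5 ⊆ -101,0-01
  m8 ⊆ -000,1--0
  m10 ⊆ 1--0,1-1-
  m11 ⊆ 1-1- [E]
  m12 ⊆ 1--0,11--
  m13 ⊆ -101,11--
  m15 ⊆ 1-1-,11--
E = {1-1-}
Petrick residual → -000, 0-01, 11--
Cover = b'c'd' + a'c'd + ac + ab  |cover|=4

4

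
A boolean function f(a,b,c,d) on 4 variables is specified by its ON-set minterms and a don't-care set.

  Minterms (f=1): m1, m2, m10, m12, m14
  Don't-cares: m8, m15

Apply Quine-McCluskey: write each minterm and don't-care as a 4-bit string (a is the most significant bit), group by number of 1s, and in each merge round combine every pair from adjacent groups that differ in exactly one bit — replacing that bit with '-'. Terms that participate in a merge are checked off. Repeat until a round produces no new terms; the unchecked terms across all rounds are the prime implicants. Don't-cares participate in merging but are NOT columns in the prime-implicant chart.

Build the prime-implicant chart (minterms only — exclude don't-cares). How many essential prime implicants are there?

3

[col 0] 0001, 0010*, 1000*, 1010*, 1100*, 1110*, 1111*
[col 1] -010, 1-00*, 1-10*, 10-0*, 11-0*, 111-
[col 2] 1--0
Prime implicants: -010, 0001, 1--0, 111-
PI chart (minterm → PIs covering it):
  1 | 0001  (sole → essential)
  2 | -010  (sole → essential)
  10 | -010,1--0
  12 | 1--0  (sole → essential)
  14 | 1--0,111-
Essential prime implicants: -010, 0001, 1--0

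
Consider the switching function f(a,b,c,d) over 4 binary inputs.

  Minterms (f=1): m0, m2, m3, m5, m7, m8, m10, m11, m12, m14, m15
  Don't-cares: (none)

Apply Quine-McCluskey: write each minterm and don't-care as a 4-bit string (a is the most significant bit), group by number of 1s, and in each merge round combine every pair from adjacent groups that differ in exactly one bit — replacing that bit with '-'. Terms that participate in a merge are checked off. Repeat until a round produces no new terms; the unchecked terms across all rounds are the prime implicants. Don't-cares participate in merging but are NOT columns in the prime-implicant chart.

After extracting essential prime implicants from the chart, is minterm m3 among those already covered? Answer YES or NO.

NO

Round 0: 0000✓ 0010✓ 0011✓ 0101✓ 0111✓ 1000✓ 1010✓ 1011✓ 1100✓ 1110✓ 1111✓
Round 1: -000✓ -010✓ -011✓ -111✓ 0-11✓ 00-0✓ 001-✓ 01-1 1-00✓ 1-10✓ 1-11✓ 10-0✓ 101-✓ 11-0✓ 111-✓
Round 2: --11 -0-0 -01- 1--0 1-1-
PIs = {--11, -0-0, -01-, 01-1, 1--0, 1-1-}
Coverage chart:
  m0: -0-0 ←essential
  m2: -0-0,-01-
  m3: --11,-01-
  m5: 01-1 ←essential
  m7: --11,01-1
  m8: -0-0,1--0
  m10: -0-0,-01-,1--0,1-1-
  m11: --11,-01-,1-1-
  m12: 1--0 ←essential
  m14: 1--0,1-1-
  m15: --11,1-1-
Essential: -0-0, 01-1, 1--0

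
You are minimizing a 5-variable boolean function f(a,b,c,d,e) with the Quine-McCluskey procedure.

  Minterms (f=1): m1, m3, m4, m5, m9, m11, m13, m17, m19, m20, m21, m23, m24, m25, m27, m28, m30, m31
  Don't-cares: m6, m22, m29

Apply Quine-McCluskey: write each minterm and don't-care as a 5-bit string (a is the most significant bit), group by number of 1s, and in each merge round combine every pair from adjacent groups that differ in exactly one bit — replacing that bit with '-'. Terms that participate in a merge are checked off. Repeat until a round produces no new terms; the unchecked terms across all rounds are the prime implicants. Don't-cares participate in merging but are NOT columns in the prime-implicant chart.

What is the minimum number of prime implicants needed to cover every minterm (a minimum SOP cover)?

5

Round 0: 00001✓ 00011✓ 00100✓ 00101✓ 00110✓ 01001✓ 01011✓ 01101✓ 10001✓ 10011✓ 10100✓ 10101✓ 10110✓ 10111✓ 11000✓ 11001✓ 11011✓ 11100✓ 11101✓ 11110✓ 11111✓
Round 1: -0001✓ -0011✓ -0100✓ -0101✓ -0110✓ -1001✓ -1011✓ -1101✓ 0-001✓ 0-011✓ 0-101✓ 00-01✓ 000-1✓ 001-0✓ 0010-✓ 01-01✓ 010-1✓ 1-001✓ 1-011✓ 1-100✓ 1-101✓ 1-110✓ 1-111✓ 10-01✓ 10-11✓ 100-1✓ 101-0✓ 101-1✓ 1010-✓ 1011-✓ 11-00✓ 11-01✓ 11-11✓ 110-1✓ 1100-✓ 111-0✓ 111-1✓ 1110-✓ 1111-✓
Round 2: --001✓ --011✓ --101✓ -0-01✓ -00-1✓ -01-0 -010- -1-01✓ -10-1✓ 0--01✓ 0-0-1✓ 1--01✓ 1--11✓ 1-0-1✓ 1-1-0✓ 1-1-1✓ 1-10-✓ 1-11-✓ 10--1✓ 101--✓ 11--1✓ 11-0- 111--✓
Round 3: ---01 --0-1 1---1 1-1--
PIs = {---01, --0-1, -01-0, -010-, 1---1, 1-1--, 11-0-}
Coverage chart:
  m1: ---01,--0-1
  m3: --0-1 ←essential
  m4: -01-0,-010-
  m5: ---01,-010-
  m9: ---01,--0-1
  m11: --0-1 ←essential
  m13: ---01 ←essential
  m17: ---01,--0-1,1---1
  m19: --0-1,1---1
  m20: -01-0,-010-,1-1--
  m21: ---01,-010-,1---1,1-1--
  m23: 1---1,1-1--
  m24: 11-0- ←essential
  m25: ---01,--0-1,1---1,11-0-
  m27: --0-1,1---1
  m28: 1-1--,11-0-
  m30: 1-1-- ←essential
  m31: 1---1,1-1--
Essential: ---01, --0-1, 1-1--, 11-0-
Petrick residual → -01-0
Min cover (5 terms): d'e + c'e + b'ce' + ac + abd'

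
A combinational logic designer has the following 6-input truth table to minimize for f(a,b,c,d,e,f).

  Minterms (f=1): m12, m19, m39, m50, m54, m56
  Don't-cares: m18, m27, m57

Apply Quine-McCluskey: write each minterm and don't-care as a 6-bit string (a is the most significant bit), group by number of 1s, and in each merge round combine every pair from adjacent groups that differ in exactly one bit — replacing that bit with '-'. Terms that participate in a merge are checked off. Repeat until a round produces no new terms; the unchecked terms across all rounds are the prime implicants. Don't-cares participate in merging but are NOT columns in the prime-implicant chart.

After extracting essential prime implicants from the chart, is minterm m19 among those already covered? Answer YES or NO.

size-2^0 implicants → 001100  010010(✓)  010011(✓)  011011(✓)  100111  110010(✓)  110110(✓)  111000(✓)  111001(✓)
size-2^1 implicants → -10010  01-011  01001-  110-10  11100-
Unchecked terms (primes): -10010, 001100, 01-011, 01001-, 100111, 110-10, 11100-
Minterm coverage:
  m12 ⊆ 001100 [E]
  m19 ⊆ 01-011,01001-
  m39 ⊆ 100111 [E]
  m50 ⊆ -10010,110-10
  m54 ⊆ 110-10 [E]
  m56 ⊆ 11100- [E]
E = {001100, 100111, 110-10, 11100-}

NO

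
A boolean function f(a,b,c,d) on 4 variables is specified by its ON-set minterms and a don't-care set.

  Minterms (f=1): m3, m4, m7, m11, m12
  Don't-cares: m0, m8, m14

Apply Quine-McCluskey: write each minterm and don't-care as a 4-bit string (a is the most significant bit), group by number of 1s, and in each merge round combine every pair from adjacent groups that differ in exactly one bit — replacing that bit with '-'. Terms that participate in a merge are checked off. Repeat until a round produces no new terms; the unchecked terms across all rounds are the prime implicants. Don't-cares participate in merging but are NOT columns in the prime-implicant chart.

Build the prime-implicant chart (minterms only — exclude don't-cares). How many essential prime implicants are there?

3

size-2^0 implicants → 0000(✓)  0011(✓)  0100(✓)  0111(✓)  1000(✓)  1011(✓)  1100(✓)  1110(✓)
size-2^1 implicants → -000(✓)  -011  -100(✓)  0-00(✓)  0-11  1-00(✓)  11-0
size-2^2 implicants → --00
Unchecked terms (primes): --00, -011, 0-11, 11-0
Minterm coverage:
  m3 ⊆ -011,0-11
  m4 ⊆ --00 [E]
  m7 ⊆ 0-11 [E]
  m11 ⊆ -011 [E]
  m12 ⊆ --00,11-0
E = {--00, -011, 0-11}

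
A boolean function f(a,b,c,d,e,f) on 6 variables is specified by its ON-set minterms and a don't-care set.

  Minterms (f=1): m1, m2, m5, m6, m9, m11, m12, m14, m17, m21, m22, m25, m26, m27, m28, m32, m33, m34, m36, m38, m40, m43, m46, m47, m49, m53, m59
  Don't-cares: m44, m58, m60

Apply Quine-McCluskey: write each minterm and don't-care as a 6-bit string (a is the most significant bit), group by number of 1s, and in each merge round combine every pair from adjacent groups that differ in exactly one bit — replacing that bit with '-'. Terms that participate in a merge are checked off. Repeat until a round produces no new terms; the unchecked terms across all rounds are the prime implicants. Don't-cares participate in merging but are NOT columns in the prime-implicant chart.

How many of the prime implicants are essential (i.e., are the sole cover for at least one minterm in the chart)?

[col 0] 000001*, 000010*, 000101*, 000110*, 001001*, 001011*, 001100*, 001110*, 010001*, 010101*, 010110*, 011001*, 011010*, 011011*, 011100*, 100000*, 100001*, 100010*, 100100*, 100110*, 101000*, 101011*, 101100*, 101110*, 101111*, 110001*, 110101*, 111010*, 111011*, 111100*
[col 1] -00001*, -00010*, -00110*, -01011*, -01100*, -01110*, -10001*, -10101*, -11010*, -11011*, -11100*, 0-0001*, 0-0101*, 0-0110, 0-1001*, 0-1011*, 0-1100*, 00-001*, 00-110*, 000-01*, 000-10*, 0010-1*, 0011-0*, 01-001*, 010-01*, 0110-1*, 01101-*, 1-0001*, 1-1011*, 1-1100*, 10-000*, 10-100*, 10-110*, 100-00*, 100-10*, 1000-0*, 10000-, 1001-0*, 101-00*, 101-11, 1011-0*, 10111-, 110-01*, 11101-*
[col 2] --0001, --1011, --1100, -0-110, -00-10, -011-0, -10-01, -1101-, 0--001, 0-0-01, 0-10-1, 10--00, 10-1-0, 100--0
Prime implicants: --0001, --1011, --1100, -0-110, -00-10, -011-0, -10-01, -1101-, 0--001, 0-0-01, 0-0110, 0-10-1, 10--00, 10-1-0, 100--0, 10000-, 101-11, 10111-
PI chart (minterm → PIs covering it):
  1 | --0001,0--001,0-0-01
  2 | -00-10  (sole → essential)
  5 | 0-0-01  (sole → essential)
  6 | -0-110,-00-10,0-0110
  9 | 0--001,0-10-1
  11 | --1011,0-10-1
  12 | --1100,-011-0
  14 | -0-110,-011-0
  17 | --0001,-10-01,0--001,0-0-01
  21 | -10-01,0-0-01
  22 | 0-0110  (sole → essential)
  25 | 0--001,0-10-1
  26 | -1101-  (sole → essential)
  27 | --1011,-1101-,0-10-1
  28 | --1100  (sole → essential)
  32 | 10--00,100--0,10000-
  33 | --0001,10000-
  34 | -00-10,100--0
  36 | 10--00,10-1-0,100--0
  38 | -0-110,-00-10,10-1-0,100--0
  40 | 10--00  (sole → essential)
  43 | --1011,101-11
  46 | -0-110,-011-0,10-1-0,10111-
  47 | 101-11,10111-
  49 | --0001,-10-01
  53 | -10-01  (sole → essential)
  59 | --1011,-1101-
Essential prime implicants: --1100, -00-10, -10-01, -1101-, 0-0-01, 0-0110, 10--00

7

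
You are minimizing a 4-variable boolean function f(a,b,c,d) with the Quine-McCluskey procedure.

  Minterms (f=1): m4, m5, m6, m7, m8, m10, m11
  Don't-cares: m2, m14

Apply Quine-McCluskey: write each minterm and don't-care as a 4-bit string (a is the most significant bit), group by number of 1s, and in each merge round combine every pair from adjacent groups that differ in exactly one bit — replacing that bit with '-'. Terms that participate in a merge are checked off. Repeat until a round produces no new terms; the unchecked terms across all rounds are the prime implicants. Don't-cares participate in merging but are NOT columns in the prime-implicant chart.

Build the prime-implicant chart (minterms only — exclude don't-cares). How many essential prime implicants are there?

Round 0: 0010✓ 0100✓ 0101✓ 0110✓ 0111✓ 1000✓ 1010✓ 1011✓ 1110✓
Round 1: -010✓ -110✓ 0-10✓ 01-0✓ 01-1✓ 010-✓ 011-✓ 1-10✓ 10-0 101-
Round 2: --10 01--
PIs = {--10, 01--, 10-0, 101-}
Coverage chart:
  m4: 01-- ←essential
  m5: 01-- ←essential
  m6: --10,01--
  m7: 01-- ←essential
  m8: 10-0 ←essential
  m10: --10,10-0,101-
  m11: 101- ←essential
Essential: 01--, 10-0, 101-

3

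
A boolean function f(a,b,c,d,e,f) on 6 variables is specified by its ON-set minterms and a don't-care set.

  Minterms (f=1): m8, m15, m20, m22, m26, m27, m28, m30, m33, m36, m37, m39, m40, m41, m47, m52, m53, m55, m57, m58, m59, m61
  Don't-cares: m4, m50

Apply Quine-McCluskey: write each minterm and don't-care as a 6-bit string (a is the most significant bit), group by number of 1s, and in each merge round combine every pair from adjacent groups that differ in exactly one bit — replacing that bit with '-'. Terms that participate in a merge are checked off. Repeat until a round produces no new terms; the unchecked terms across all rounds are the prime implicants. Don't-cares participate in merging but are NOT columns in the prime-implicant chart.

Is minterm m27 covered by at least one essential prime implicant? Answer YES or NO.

size-2^0 implicants → 000100(✓)  001000(✓)  001111(✓)  010100(✓)  010110(✓)  011010(✓)  011011(✓)  011100(✓)  011110(✓)  100001(✓)  100100(✓)  100101(✓)  100111(✓)  101000(✓)  101001(✓)  101111(✓)  110010(✓)  110100(✓)  110101(✓)  110111(✓)  111001(✓)  111010(✓)  111011(✓)  111101(✓)
size-2^1 implicants → -00100(✓)  -01000  -01111  -10100(✓)  -11010(✓)  -11011(✓)  0-0100(✓)  01-100(✓)  01-110(✓)  0101-0(✓)  011-10  01101-(✓)  0111-0(✓)  1-0100(✓)  1-0101(✓)  1-0111(✓)  1-1001  10-001  10-111  100-01  1001-1(✓)  10010-(✓)  10100-  11-010  11-101  1101-1(✓)  11010-(✓)  111-01  1110-1  11101-(✓)
size-2^2 implicants → --0100  -1101-  01-1-0  1-01-1  1-010-
Unchecked terms (primes): --0100, -01000, -01111, -1101-, 01-1-0, 011-10, 1-01-1, 1-010-, 1-1001, 10-001, 10-111, 100-01, 10100-, 11-010, 11-101, 111-01, 1110-1
Minterm coverage:
  m8 ⊆ -01000 [E]
  m15 ⊆ -01111 [E]
  m20 ⊆ --0100,01-1-0
  m22 ⊆ 01-1-0 [E]
  m26 ⊆ -1101-,011-10
  m27 ⊆ -1101- [E]
  m28 ⊆ 01-1-0 [E]
  m30 ⊆ 01-1-0,011-10
  m33 ⊆ 10-001,100-01
  m36 ⊆ --0100,1-010-
  m37 ⊆ 1-01-1,1-010-,100-01
  m39 ⊆ 1-01-1,10-111
  m40 ⊆ -01000,10100-
  m41 ⊆ 1-1001,10-001,10100-
  m47 ⊆ -01111,10-111
  m52 ⊆ --0100,1-010-
  m53 ⊆ 1-01-1,1-010-,11-101
  m55 ⊆ 1-01-1 [E]
  m57 ⊆ 1-1001,111-01,1110-1
  m58 ⊆ -1101-,11-010
  m59 ⊆ -1101-,1110-1
  m61 ⊆ 11-101,111-01
E = {-01000, -01111, -1101-, 01-1-0, 1-01-1}

YES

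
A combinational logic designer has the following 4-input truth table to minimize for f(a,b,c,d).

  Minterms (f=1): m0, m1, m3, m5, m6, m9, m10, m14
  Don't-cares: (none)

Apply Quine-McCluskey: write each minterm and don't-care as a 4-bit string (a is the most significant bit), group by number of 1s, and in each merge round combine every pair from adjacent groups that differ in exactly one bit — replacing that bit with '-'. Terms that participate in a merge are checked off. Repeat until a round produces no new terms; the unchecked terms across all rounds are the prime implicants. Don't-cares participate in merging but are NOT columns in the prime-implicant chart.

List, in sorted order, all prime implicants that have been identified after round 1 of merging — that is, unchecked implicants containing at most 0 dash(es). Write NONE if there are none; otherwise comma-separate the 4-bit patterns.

[col 0] 0000*, 0001*, 0011*, 0101*, 0110*, 1001*, 1010*, 1110*
[col 1] -001, -110, 0-01, 00-1, 000-, 1-10
Prime implicants: -001, -110, 0-01, 00-1, 000-, 1-10

NONE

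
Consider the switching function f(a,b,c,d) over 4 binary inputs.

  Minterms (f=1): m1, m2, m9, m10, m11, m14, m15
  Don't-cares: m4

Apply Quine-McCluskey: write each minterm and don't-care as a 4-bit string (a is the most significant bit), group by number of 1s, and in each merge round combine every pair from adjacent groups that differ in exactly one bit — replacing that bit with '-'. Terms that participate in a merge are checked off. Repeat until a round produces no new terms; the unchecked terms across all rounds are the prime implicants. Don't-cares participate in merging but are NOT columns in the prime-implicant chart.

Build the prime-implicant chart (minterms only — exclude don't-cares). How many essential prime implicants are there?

size-2^0 implicants → 0001(✓)  0010(✓)  0100  1001(✓)  1010(✓)  1011(✓)  1110(✓)  1111(✓)
size-2^1 implicants → -001  -010  1-10(✓)  1-11(✓)  10-1  101-(✓)  111-(✓)
size-2^2 implicants → 1-1-
Unchecked terms (primes): -001, -010, 0100, 1-1-, 10-1
Minterm coverage:
  m1 ⊆ -001 [E]
  m2 ⊆ -010 [E]
  m9 ⊆ -001,10-1
  m10 ⊆ -010,1-1-
  m11 ⊆ 1-1-,10-1
  m14 ⊆ 1-1- [E]
  m15 ⊆ 1-1- [E]
E = {-001, -010, 1-1-}

3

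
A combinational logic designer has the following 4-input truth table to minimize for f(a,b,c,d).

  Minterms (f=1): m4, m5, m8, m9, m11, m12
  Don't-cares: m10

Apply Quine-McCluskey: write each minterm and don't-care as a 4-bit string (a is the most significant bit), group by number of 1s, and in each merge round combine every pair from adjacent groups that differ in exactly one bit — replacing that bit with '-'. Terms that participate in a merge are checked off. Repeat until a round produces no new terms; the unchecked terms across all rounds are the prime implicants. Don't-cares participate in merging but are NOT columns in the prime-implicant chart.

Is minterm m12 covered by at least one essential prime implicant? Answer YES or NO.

Round 0: 0100✓ 0101✓ 1000✓ 1001✓ 1010✓ 1011✓ 1100✓
Round 1: -100 010- 1-00 10-0✓ 10-1✓ 100-✓ 101-✓
Round 2: 10--
PIs = {-100, 010-, 1-00, 10--}
Coverage chart:
  m4: -100,010-
  m5: 010- ←essential
  m8: 1-00,10--
  m9: 10-- ←essential
  m11: 10-- ←essential
  m12: -100,1-00
Essential: 010-, 10--

NO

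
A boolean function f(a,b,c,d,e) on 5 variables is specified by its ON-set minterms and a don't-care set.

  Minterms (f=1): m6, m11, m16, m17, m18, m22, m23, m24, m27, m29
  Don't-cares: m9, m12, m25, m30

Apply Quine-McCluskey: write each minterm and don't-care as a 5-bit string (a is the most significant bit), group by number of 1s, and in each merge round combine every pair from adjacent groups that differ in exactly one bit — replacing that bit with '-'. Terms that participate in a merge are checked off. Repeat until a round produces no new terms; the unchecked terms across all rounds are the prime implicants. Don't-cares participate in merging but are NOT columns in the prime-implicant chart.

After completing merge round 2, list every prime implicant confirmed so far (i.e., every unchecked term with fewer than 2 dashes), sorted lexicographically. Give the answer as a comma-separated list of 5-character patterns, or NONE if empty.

-0110, 01100, 1-110, 10-10, 100-0, 1011-, 11-01

Round 0: 00110✓ 01001✓ 01011✓ 01100 10000✓ 10001✓ 10010✓ 10110✓ 10111✓ 11000✓ 11001✓ 11011✓ 11101✓ 11110✓
Round 1: -0110 -1001✓ -1011✓ 010-1✓ 1-000✓ 1-001✓ 1-110 10-10 100-0 1000-✓ 1011- 11-01 110-1✓ 1100-✓
Round 2: -10-1 1-00-
PIs = {-0110, -10-1, 01100, 1-00-, 1-110, 10-10, 100-0, 1011-, 11-01}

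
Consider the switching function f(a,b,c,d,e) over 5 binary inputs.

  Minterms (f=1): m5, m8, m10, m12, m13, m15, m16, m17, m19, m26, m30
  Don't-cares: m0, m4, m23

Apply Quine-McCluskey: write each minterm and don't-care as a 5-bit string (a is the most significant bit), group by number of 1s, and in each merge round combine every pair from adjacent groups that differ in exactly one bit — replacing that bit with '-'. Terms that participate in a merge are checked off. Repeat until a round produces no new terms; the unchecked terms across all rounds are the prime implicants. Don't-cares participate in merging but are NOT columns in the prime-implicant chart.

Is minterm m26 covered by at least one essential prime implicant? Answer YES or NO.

Round 0: 00000✓ 00100✓ 00101✓ 01000✓ 01010✓ 01100✓ 01101✓ 01111✓ 10000✓ 10001✓ 10011✓ 10111✓ 11010✓ 11110✓
Round 1: -0000 -1010 0-000✓ 0-100✓ 0-101✓ 00-00✓ 0010-✓ 01-00✓ 010-0 011-1 0110-✓ 10-11 100-1 1000- 11-10
Round 2: 0--00 0-10-
PIs = {-0000, -1010, 0--00, 0-10-, 010-0, 011-1, 10-11, 100-1, 1000-, 11-10}
Coverage chart:
  m5: 0-10- ←essential
  m8: 0--00,010-0
  m10: -1010,010-0
  m12: 0--00,0-10-
  m13: 0-10-,011-1
  m15: 011-1 ←essential
  m16: -0000,1000-
  m17: 100-1,1000-
  m19: 10-11,100-1
  m26: -1010,11-10
  m30: 11-10 ←essential
Essential: 0-10-, 011-1, 11-10

YES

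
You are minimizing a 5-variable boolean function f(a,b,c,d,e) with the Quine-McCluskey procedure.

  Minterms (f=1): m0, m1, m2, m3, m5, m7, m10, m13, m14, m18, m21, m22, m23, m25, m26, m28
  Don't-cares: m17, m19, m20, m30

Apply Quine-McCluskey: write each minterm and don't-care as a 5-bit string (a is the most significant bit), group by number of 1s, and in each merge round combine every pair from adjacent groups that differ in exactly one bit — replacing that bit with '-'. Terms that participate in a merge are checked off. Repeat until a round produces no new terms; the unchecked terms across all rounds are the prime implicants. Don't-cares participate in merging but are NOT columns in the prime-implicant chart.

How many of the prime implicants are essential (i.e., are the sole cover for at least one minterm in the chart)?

[col 0] 00000*, 00001*, 00010*, 00011*, 00101*, 00111*, 01010*, 01101*, 01110*, 10001*, 10010*, 10011*, 10100*, 10101*, 10110*, 10111*, 11001*, 11010*, 11100*, 11110*
[col 1] -0001*, -0010*, -0011*, -0101*, -0111*, -1010*, -1110*, 0-010*, 0-101, 00-01*, 00-11*, 000-0*, 000-1*, 0000-*, 0001-*, 001-1*, 01-10*, 1-001, 1-010*, 1-100*, 1-110*, 10-01*, 10-10*, 10-11*, 100-1*, 1001-*, 101-0*, 101-1*, 1010-*, 1011-*, 11-10*, 111-0*
[col 2] --010, -0-01*, -0-11*, -00-1*, -001-, -01-1*, -1-10, 00--1*, 000--, 1--10, 1-1-0, 10--1*, 10-1-, 101--
[col 3] -0--1
Prime implicants: --010, -0--1, -001-, -1-10, 0-101, 000--, 1--10, 1-001, 1-1-0, 10-1-, 101--
PI chart (minterm → PIs covering it):
  0 | 000--  (sole → essential)
  1 | -0--1,000--
  2 | --010,-001-,000--
  3 | -0--1,-001-,000--
  5 | -0--1,0-101
  7 | -0--1  (sole → essential)
  10 | --010,-1-10
  13 | 0-101  (sole → essential)
  14 | -1-10  (sole → essential)
  18 | --010,-001-,1--10,10-1-
  21 | -0--1,101--
  22 | 1--10,1-1-0,10-1-,101--
  23 | -0--1,10-1-,101--
  25 | 1-001  (sole → essential)
  26 | --010,-1-10,1--10
  28 | 1-1-0  (sole → essential)
Essential prime implicants: -0--1, -1-10, 0-101, 000--, 1-001, 1-1-0

6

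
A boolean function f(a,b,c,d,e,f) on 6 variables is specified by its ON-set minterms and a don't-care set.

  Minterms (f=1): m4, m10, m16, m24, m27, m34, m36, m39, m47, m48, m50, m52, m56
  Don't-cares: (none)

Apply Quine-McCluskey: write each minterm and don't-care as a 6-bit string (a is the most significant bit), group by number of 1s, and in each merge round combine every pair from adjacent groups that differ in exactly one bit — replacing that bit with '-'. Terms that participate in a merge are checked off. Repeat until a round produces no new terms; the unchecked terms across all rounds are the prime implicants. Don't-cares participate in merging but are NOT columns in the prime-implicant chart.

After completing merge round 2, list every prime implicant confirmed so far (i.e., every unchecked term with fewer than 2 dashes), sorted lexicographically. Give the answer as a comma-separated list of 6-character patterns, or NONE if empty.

Round 0: 000100✓ 001010 010000✓ 011000✓ 011011 100010✓ 100100✓ 100111✓ 101111✓ 110000✓ 110010✓ 110100✓ 111000✓
Round 1: -00100 -10000✓ -11000✓ 01-000✓ 1-0010 1-0100 10-111 11-000✓ 110-00 1100-0
Round 2: -1-000
PIs = {-00100, -1-000, 001010, 011011, 1-0010, 1-0100, 10-111, 110-00, 1100-0}

-00100, 001010, 011011, 1-0010, 1-0100, 10-111, 110-00, 1100-0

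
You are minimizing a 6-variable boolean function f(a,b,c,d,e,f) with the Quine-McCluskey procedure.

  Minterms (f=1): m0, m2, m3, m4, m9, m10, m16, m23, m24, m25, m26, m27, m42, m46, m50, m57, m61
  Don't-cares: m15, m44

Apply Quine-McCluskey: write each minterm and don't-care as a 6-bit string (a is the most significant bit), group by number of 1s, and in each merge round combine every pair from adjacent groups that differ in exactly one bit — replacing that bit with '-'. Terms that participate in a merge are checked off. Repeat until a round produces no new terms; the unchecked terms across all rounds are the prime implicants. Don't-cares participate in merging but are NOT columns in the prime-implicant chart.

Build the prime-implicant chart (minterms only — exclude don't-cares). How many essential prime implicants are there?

[col 0] 000000*, 000010*, 000011*, 000100*, 001001*, 001010*, 001111, 010000*, 010111, 011000*, 011001*, 011010*, 011011*, 101010*, 101100*, 101110*, 110010, 111001*, 111101*
[col 1] -01010, -11001, 0-0000, 0-1001, 0-1010, 00-010, 000-00, 0000-0, 00001-, 01-000, 0110-0*, 0110-1*, 01100-*, 01101-*, 101-10, 1011-0, 111-01
[col 2] 0110--
Prime implicants: -01010, -11001, 0-0000, 0-1001, 0-1010, 00-010, 000-00, 0000-0, 00001-, 001111, 01-000, 010111, 0110--, 101-10, 1011-0, 110010, 111-01
PI chart (minterm → PIs covering it):
  0 | 0-0000,000-00,0000-0
  2 | 00-010,0000-0,00001-
  3 | 00001-  (sole → essential)
  4 | 000-00  (sole → essential)
  9 | 0-1001  (sole → essential)
  10 | -01010,0-1010,00-010
  16 | 0-0000,01-000
  23 | 010111  (sole → essential)
  24 | 01-000,0110--
  25 | -11001,0-1001,0110--
  26 | 0-1010,0110--
  27 | 0110--  (sole → essential)
  42 | -01010,101-10
  46 | 101-10,1011-0
  50 | 110010  (sole → essential)
  57 | -11001,111-01
  61 | 111-01  (sole → essential)
Essential prime implicants: 0-1001, 000-00, 00001-, 010111, 0110--, 110010, 111-01

7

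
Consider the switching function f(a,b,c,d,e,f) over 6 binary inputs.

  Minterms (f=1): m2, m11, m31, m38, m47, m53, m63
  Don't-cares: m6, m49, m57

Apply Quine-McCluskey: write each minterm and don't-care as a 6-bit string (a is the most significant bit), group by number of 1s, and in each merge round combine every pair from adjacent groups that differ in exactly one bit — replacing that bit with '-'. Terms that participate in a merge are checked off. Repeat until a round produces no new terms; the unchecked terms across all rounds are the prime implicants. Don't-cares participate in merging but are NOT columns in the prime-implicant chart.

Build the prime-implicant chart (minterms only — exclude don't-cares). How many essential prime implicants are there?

[col 0] 000010*, 000110*, 001011, 011111*, 100110*, 101111*, 110001*, 110101*, 111001*, 111111*
[col 1] -00110, -11111, 000-10, 1-1111, 11-001, 110-01
Prime implicants: -00110, -11111, 000-10, 001011, 1-1111, 11-001, 110-01
PI chart (minterm → PIs covering it):
  2 | 000-10  (sole → essential)
  11 | 001011  (sole → essential)
  31 | -11111  (sole → essential)
  38 | -00110  (sole → essential)
  47 | 1-1111  (sole → essential)
  53 | 110-01  (sole → essential)
  63 | -11111,1-1111
Essential prime implicants: -00110, -11111, 000-10, 001011, 1-1111, 110-01

6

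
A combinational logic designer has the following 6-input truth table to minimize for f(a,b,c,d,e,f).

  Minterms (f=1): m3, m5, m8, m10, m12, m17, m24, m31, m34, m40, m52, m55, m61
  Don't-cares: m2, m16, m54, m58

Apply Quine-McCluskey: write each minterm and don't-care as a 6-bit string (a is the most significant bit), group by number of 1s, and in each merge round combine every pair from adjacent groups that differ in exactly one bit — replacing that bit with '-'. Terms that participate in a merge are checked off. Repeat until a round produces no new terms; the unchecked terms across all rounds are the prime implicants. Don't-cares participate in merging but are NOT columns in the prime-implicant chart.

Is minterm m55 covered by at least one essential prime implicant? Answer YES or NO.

[col 0] 000010*, 000011*, 000101, 001000*, 001010*, 001100*, 010000*, 010001*, 011000*, 011111, 100010*, 101000*, 110100*, 110110*, 110111*, 111010, 111101
[col 1] -00010, -01000, 0-1000, 00-010, 00001-, 001-00, 0010-0, 01-000, 01000-, 1101-0, 11011-
Prime implicants: -00010, -01000, 0-1000, 00-010, 00001-, 000101, 001-00, 0010-0, 01-000, 01000-, 011111, 1101-0, 11011-, 111010, 111101
PI chart (minterm → PIs covering it):
  3 | 00001-  (sole → essential)
  5 | 000101  (sole → essential)
  8 | -01000,0-1000,001-00,0010-0
  10 | 00-010,0010-0
  12 | 001-00  (sole → essential)
  17 | 01000-  (sole → essential)
  24 | 0-1000,01-000
  31 | 011111  (sole → essential)
  34 | -00010  (sole → essential)
  40 | -01000  (sole → essential)
  52 | 1101-0  (sole → essential)
  55 | 11011-  (sole → essential)
  61 | 111101  (sole → essential)
Essential prime implicants: -00010, -01000, 00001-, 000101, 001-00, 01000-, 011111, 1101-0, 11011-, 111101

YES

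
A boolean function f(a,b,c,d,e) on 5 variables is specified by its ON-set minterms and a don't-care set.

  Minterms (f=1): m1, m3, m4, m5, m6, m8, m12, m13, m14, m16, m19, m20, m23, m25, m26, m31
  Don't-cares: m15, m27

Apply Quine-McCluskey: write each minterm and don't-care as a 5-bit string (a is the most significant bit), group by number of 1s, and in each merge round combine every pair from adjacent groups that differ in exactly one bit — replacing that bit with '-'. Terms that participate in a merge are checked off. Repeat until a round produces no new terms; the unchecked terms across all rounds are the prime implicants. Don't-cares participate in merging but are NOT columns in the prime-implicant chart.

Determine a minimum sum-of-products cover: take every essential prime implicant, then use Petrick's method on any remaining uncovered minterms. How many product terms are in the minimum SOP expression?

8

[col 0] 00001*, 00011*, 00100*, 00101*, 00110*, 01000*, 01100*, 01101*, 01110*, 01111*, 10000*, 10011*, 10100*, 10111*, 11001*, 11010*, 11011*, 11111*
[col 1] -0011, -0100, -1111, 0-100*, 0-101*, 0-110*, 00-01, 000-1, 001-0*, 0010-*, 01-00, 011-0*, 011-1*, 0110-*, 0111-*, 1-011*, 1-111*, 10-00, 10-11*, 11-11*, 110-1, 1101-
[col 2] 0-1-0, 0-10-, 011--, 1--11
Prime implicants: -0011, -0100, -1111, 0-1-0, 0-10-, 00-01, 000-1, 01-00, 011--, 1--11, 10-00, 110-1, 1101-
PI chart (minterm → PIs covering it):
  1 | 00-01,000-1
  3 | -0011,000-1
  4 | -0100,0-1-0,0-10-
  5 | 0-10-,00-01
  6 | 0-1-0  (sole → essential)
  8 | 01-00  (sole → essential)
  12 | 0-1-0,0-10-,01-00,011--
  13 | 0-10-,011--
  14 | 0-1-0,011--
  16 | 10-00  (sole → essential)
  19 | -0011,1--11
  20 | -0100,10-00
  23 | 1--11  (sole → essential)
  25 | 110-1  (sole → essential)
  26 | 1101-  (sole → essential)
  31 | -1111,1--11
Essential prime implicants: 0-1-0, 01-00, 1--11, 10-00, 110-1, 1101-
Petrick residual → 0-10-, 000-1
Minimum SOP uses 8 PIs: a'ce' + a'cd' + a'b'c'e + a'bd'e' + ade + ab'd'e' + abc'e + abc'd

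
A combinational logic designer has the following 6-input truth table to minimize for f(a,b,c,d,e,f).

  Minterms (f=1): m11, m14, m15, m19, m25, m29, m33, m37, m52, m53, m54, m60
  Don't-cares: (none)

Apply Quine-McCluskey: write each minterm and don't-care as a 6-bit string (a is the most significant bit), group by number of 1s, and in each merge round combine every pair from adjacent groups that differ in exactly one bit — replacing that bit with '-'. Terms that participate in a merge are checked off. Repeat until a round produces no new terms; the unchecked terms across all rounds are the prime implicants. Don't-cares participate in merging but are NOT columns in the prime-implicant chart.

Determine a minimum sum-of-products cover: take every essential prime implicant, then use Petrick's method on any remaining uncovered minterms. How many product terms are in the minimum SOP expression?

8

size-2^0 implicants → 001011(✓)  001110(✓)  001111(✓)  010011  011001(✓)  011101(✓)  100001(✓)  100101(✓)  110100(✓)  110101(✓)  110110(✓)  111100(✓)
size-2^1 implicants → 001-11  00111-  011-01  1-0101  100-01  11-100  1101-0  11010-
Unchecked terms (primes): 001-11, 00111-, 010011, 011-01, 1-0101, 100-01, 11-100, 1101-0, 11010-
Minterm coverage:
  m11 ⊆ 001-11 [E]
  m14 ⊆ 00111- [E]
  m15 ⊆ 001-11,00111-
  m19 ⊆ 010011 [E]
  m25 ⊆ 011-01 [E]
  m29 ⊆ 011-01 [E]
  m33 ⊆ 100-01 [E]
  m37 ⊆ 1-0101,100-01
  m52 ⊆ 11-100,1101-0,11010-
  m53 ⊆ 1-0101,11010-
  m54 ⊆ 1101-0 [E]
  m60 ⊆ 11-100 [E]
E = {001-11, 00111-, 010011, 011-01, 100-01, 11-100, 1101-0}
Petrick residual → 1-0101
Cover = a'b'cef + a'b'cde + a'bc'd'ef + a'bce'f + ac'de'f + ab'c'e'f + abde'f' + abc'df'  |cover|=8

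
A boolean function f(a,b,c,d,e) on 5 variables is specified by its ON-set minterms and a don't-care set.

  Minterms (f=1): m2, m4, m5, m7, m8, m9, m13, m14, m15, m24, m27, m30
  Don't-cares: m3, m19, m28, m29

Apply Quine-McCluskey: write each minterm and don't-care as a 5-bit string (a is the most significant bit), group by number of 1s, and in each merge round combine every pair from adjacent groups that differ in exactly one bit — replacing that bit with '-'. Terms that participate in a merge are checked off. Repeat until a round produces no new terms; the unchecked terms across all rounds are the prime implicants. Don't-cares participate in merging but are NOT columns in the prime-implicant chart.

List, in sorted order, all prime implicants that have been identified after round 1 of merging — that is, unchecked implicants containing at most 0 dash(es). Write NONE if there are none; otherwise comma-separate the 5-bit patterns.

size-2^0 implicants → 00010(✓)  00011(✓)  00100(✓)  00101(✓)  00111(✓)  01000(✓)  01001(✓)  01101(✓)  01110(✓)  01111(✓)  10011(✓)  11000(✓)  11011(✓)  11100(✓)  11101(✓)  11110(✓)
size-2^1 implicants → -0011  -1000  -1101  -1110  0-101(✓)  0-111(✓)  00-11  0001-  001-1(✓)  0010-  01-01  0100-  011-1(✓)  0111-  1-011  11-00  111-0  1110-
size-2^2 implicants → 0-1-1
Unchecked terms (primes): -0011, -1000, -1101, -1110, 0-1-1, 00-11, 0001-, 0010-, 01-01, 0100-, 0111-, 1-011, 11-00, 111-0, 1110-

NONE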